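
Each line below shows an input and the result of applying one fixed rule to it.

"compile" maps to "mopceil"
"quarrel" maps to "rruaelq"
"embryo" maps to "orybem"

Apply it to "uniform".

What's happening: sort the characters into alphabetical order, then move the last 3 characters to the front (rotate right by 3).
"uniform" → "fimnoru" → "orufimn".

orufimn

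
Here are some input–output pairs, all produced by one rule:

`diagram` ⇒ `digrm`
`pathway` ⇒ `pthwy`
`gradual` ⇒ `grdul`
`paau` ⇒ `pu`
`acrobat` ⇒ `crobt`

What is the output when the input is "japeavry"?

Each output is the input with this applied: remove every "a".
Applying that to "japeavry" gives "jpevry".

jpevry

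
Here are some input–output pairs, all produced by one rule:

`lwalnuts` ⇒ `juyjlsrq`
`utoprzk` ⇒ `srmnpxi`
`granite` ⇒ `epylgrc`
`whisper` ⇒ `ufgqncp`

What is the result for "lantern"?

Each output is the input with this applied: shift every letter 2 places backward in the alphabet (wrapping around).
On "lantern" that produces "jylrcpl".

jylrcpl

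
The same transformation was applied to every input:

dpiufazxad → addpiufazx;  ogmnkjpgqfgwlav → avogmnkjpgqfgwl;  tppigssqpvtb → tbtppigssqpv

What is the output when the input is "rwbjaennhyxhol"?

olrwbjaennhyxh

Looking at the pairs, the operation is to move the last 2 characters to the front (rotate right by 2).
For "rwbjaennhyxhol" the result is "olrwbjaennhyxh".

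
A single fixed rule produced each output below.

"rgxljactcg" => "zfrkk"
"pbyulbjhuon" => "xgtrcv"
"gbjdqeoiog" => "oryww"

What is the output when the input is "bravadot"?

The pattern: keep every other character starting from the first (positions 1st, 3rd, 5th, ...), then shift every letter 8 places forward in the alphabet (wrapping around).
On "bravadot": the first step gives "baao", and the second then gives "jiiw".

jiiw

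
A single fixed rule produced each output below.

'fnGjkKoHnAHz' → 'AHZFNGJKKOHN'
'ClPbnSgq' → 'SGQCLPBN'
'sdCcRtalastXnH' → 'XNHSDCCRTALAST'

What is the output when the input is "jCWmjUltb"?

LTBJCWMJU

In each case the input is transformed by: move the last 3 characters to the front (rotate right by 3), then convert every letter to uppercase.
Working it through for "jCWmjUltb": intermediate "ltbjCWmjU", final "LTBJCWMJU".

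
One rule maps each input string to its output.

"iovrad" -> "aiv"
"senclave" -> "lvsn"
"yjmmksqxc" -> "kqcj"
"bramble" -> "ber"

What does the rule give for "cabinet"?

The rule is to move the first 3 characters to the end (rotate left by 3), then keep every other character starting from the second (positions 2nd, 4th, 6th, ...).
On "cabinet": the first step gives "inetcab", and the second then gives "nta".
(Check on "yjmmksqxc": → "mksqxcyjm" → "kqcj" ✓)

nta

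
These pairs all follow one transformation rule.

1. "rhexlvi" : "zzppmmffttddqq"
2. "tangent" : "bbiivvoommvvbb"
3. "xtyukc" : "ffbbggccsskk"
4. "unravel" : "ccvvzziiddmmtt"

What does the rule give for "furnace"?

The rule is to shift every letter 8 places forward in the alphabet (wrapping around), then double every character.
For "furnace", step one produces "nczvikm"; step two turns that into "nncczzvviikkmm".

nncczzvviikkmm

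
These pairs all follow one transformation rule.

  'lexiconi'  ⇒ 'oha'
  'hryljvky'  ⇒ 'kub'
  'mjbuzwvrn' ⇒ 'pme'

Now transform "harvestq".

The rule is to shift every letter 3 places forward in the alphabet (wrapping around), then keep only the first 3 characters.
For "harvestq", step one produces "kduyhvwt"; step two turns that into "kdu".
(Check on "hryljvky": → "kubomynb" → "kub" ✓)

kdu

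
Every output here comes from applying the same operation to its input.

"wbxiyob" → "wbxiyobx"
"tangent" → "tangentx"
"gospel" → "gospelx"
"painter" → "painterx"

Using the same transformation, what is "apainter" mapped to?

Looking at the pairs, the operation is to append "x".
So "apainter" becomes "apainterx".

apainterx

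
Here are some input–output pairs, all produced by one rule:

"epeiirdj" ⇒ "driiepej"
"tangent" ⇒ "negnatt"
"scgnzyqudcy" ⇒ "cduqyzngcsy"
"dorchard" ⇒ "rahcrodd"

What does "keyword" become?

rowyekd

The rule is to reverse the string, then move the first character to the end.
For "keyword", step one produces "drowyek"; step two turns that into "rowyekd".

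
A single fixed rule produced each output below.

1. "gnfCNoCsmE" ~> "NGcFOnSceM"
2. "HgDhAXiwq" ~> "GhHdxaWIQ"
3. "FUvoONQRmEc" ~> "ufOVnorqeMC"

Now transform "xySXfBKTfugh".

Rule — flip the case of every letter, then swap each adjacent pair of characters (1↔2, 3↔4, ...).
"xySXfBKTfugh" → "YXxsbFtkUFHG".

YXxsbFtkUFHG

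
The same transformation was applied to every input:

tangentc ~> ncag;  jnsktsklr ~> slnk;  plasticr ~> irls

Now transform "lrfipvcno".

vnri

Rule — keep every other character starting from the second (positions 2nd, 4th, 6th, ...), then move the first 2 characters to the end (rotate left by 2).
For "lrfipvcno" the result is "vnri".
(Check on "jnsktsklr": → "nksl" → "slnk" ✓)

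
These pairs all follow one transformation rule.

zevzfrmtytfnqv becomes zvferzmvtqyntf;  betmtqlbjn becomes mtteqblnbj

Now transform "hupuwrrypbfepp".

The transformation: move the first 3 characters to the end (rotate left by 3), then take characters alternately from the front and the back (1st, last, 2nd, 2nd-last, ...).
On "hupuwrrypbfepp": the first step gives "uwrrypbfepphup", and the second then gives "upwurhrpyppebf".
(Check on "betmtqlbjn": → "mtqlbjnbet" → "mtteqblnbj" ✓)

upwurhrpyppebf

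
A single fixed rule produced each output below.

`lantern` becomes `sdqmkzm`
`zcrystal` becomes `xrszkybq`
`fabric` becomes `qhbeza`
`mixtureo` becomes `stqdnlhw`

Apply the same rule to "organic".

zmhbnqf

Each output is the input with this applied: move the first 3 characters to the end (rotate left by 3), then shift every letter 1 place backward in the alphabet (wrapping around).
For "organic", step one produces "anicorg"; step two turns that into "zmhbnqf".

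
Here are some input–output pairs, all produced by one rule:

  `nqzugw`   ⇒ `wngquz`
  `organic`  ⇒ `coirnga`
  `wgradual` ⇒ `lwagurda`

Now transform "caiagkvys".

scyavikag

What's happening: reverse the string, then take characters alternately from the front and the back (1st, last, 2nd, 2nd-last, ...).
On "caiagkvys": the first step gives "syvkgaiac", and the second then gives "scyavikag".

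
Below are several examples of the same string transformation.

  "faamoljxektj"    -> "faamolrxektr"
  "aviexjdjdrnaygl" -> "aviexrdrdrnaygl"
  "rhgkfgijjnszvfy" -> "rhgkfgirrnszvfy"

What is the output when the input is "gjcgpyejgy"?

What's happening: replace every "j" with "r".
For "gjcgpyejgy" the result is "grcgpyergy".

grcgpyergy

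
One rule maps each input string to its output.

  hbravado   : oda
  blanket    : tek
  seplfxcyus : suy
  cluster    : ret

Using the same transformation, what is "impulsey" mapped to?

The pattern: reverse the string, then keep only the first 3 characters.
Working it through for "impulsey": intermediate "yeslupmi", final "yes".

yes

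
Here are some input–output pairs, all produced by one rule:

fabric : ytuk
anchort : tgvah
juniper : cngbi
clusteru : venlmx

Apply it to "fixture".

Each output is the input with this applied: shift every letter 7 places backward in the alphabet (wrapping around), then delete the last 2 characters.
On "fixture": the first step gives "ybqmnkx", and the second then gives "ybqmn".

ybqmn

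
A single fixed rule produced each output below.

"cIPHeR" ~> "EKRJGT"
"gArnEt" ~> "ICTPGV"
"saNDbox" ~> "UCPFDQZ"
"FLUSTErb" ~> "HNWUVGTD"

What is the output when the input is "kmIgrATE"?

The pattern: shift every letter 2 places forward in the alphabet (wrapping around), then convert every letter to uppercase.
Applying both steps to "kmIgrATE": "moKitCVG", then "MOKITCVG".

MOKITCVG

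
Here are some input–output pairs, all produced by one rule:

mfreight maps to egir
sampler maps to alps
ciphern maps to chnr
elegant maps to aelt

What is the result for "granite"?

agnt

The rule is to sort the characters into alphabetical order, then keep every other character starting from the first (positions 1st, 3rd, 5th, ...).
Applying both steps to "granite": "aeginrt", then "agnt".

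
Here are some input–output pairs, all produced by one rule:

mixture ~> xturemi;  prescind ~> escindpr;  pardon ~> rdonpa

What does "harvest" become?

rvestha

What's happening: move the first 2 characters to the end (rotate left by 2).
For "harvest" the result is "rvestha".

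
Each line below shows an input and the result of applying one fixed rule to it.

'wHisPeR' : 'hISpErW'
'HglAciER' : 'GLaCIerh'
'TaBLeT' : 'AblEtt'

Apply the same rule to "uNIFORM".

The rule is to flip the case of every letter, then move the first character to the end.
"uNIFORM" → "Uniform" → "niformU".

niformU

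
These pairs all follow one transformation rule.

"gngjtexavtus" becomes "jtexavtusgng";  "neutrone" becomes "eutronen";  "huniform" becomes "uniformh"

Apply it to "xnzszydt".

nzszydtx

What's happening: swap the front and back halves of the string, then move the last 3 characters to the front (rotate right by 3).
Starting from "xnzszydt": after the first operation, "zydtxnzs"; after the second, "nzszydtx".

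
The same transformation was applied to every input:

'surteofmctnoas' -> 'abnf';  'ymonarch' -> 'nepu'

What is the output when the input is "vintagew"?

ntrj

The rule is to shift every letter 13 places forward in the alphabet (wrapping around) — i.e. ROT13, then keep only the last 4 characters.
On "vintagew": the first step gives "ivagntrj", and the second then gives "ntrj".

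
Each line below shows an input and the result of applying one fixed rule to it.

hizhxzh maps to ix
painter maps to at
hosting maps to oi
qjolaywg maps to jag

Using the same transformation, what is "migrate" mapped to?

ia

What's happening: keep one character in every 3, starting at position 2 (positions 2nd, 5th, 8th, ...).
So "migrate" becomes "ia".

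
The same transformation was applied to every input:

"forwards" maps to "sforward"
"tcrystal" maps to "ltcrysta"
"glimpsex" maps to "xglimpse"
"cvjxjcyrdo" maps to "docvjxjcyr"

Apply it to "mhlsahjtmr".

Rule — swap the front and back halves of the string, then move the first 3 characters to the end (rotate left by 3).
Applying both steps to "mhlsahjtmr": "hjtmrmhlsa", then "mrmhlsahjt".

mrmhlsahjt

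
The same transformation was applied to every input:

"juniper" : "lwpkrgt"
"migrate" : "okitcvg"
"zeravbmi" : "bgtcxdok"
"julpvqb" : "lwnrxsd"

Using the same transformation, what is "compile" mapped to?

eqorkng

The transformation: shift every letter 2 places forward in the alphabet (wrapping around).
"compile" → "eqorkng".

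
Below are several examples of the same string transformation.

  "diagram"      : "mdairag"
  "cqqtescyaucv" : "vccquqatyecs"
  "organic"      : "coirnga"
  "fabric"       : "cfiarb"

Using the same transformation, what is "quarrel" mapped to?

Rule — reverse the string, then take characters alternately from the front and the back (1st, last, 2nd, 2nd-last, ...).
On "quarrel": the first step gives "lerrauq", and the second then gives "lqeurar".

lqeurar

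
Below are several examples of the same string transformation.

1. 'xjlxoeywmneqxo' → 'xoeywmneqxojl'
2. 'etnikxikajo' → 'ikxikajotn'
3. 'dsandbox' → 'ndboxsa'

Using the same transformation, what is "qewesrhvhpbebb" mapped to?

In each case the input is transformed by: delete the first character, then move the first 2 characters to the end (rotate left by 2).
"qewesrhvhpbebb" → "esrhvhpbebbew".

esrhvhpbebbew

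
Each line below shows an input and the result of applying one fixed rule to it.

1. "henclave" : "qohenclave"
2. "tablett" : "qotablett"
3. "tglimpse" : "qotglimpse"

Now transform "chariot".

qochariot

The rule is to prepend "qo".
Applying that to "chariot" gives "qochariot".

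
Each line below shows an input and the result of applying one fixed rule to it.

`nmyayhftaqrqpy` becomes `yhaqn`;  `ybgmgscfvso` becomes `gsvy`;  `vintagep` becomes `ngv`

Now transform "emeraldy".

ele

The rule is to move the first 2 characters to the end (rotate left by 2), then keep one character in every 3, starting at position 1 (positions 1st, 4th, 7th, ...).
On "emeraldy": the first step gives "eraldyem", and the second then gives "ele".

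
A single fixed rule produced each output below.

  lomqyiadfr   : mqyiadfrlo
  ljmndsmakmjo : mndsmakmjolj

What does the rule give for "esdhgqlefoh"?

In each case the input is transformed by: move the first 2 characters to the end (rotate left by 2).
For "esdhgqlefoh" the result is "dhgqlefohes".

dhgqlefohes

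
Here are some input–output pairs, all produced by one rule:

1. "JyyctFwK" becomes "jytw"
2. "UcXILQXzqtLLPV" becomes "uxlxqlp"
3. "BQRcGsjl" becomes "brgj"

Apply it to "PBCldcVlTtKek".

pcdvtkk

The rule is to keep every other character starting from the first (positions 1st, 3rd, 5th, ...), then convert every letter to lowercase.
Applying both steps to "PBCldcVlTtKek": "PCdVTKk", then "pcdvtkk".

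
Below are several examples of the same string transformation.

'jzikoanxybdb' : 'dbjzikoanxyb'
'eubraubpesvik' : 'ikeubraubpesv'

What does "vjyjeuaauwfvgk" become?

The transformation: move the last 2 characters to the front (rotate right by 2).
Doing the same to "vjyjeuaauwfvgk": "gkvjyjeuaauwfv".

gkvjyjeuaauwfv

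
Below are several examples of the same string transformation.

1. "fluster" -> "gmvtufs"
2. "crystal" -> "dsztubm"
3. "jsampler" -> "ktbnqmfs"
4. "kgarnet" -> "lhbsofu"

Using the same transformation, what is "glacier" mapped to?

In each case the input is transformed by: shift every letter 1 place forward in the alphabet (wrapping around).
Doing the same to "glacier": "hmbdjfs".

hmbdjfs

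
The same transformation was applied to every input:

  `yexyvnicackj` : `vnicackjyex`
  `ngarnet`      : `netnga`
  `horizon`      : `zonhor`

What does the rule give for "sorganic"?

anicsor

Rule — move the first 3 characters to the end (rotate left by 3), then delete the first character.
"sorganic" → "ganicsor" → "anicsor".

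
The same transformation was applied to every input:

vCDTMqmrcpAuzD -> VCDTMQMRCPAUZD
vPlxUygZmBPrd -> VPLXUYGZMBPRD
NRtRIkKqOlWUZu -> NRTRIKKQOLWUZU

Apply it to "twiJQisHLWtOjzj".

The transformation: convert every letter to uppercase.
Doing the same to "twiJQisHLWtOjzj": "TWIJQISHLWTOJZJ".

TWIJQISHLWTOJZJ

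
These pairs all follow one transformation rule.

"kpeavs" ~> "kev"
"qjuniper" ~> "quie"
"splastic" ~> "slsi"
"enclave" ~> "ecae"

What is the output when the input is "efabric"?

earc

What's happening: keep every other character starting from the first (positions 1st, 3rd, 5th, ...).
On "efabric" that produces "earc".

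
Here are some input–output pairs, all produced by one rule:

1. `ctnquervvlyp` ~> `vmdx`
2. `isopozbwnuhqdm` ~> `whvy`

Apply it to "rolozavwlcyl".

What's happening: keep one character in every 3, starting at position 3 (positions 3rd, 6th, 9th, ...), then shift every letter 8 places forward in the alphabet (wrapping around).
On "rolozavwlcyl": the first step gives "lall", and the second then gives "titt".

titt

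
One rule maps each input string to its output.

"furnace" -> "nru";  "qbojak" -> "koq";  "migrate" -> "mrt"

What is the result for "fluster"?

stu

Each output is the input with this applied: sort the characters into alphabetical order, then keep only the last 3 characters.
For "fluster", step one produces "eflrstu"; step two turns that into "stu".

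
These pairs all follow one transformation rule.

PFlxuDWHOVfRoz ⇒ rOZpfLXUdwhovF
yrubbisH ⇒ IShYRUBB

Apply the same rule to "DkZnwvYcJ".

yCjdKzNWV

The transformation: flip the case of every letter, then move the last 3 characters to the front (rotate right by 3).
Applying that to "DkZnwvYcJ" gives "yCjdKzNWV".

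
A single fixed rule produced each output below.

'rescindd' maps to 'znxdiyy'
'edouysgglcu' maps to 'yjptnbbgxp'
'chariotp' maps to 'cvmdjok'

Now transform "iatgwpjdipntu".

What's happening: delete the first character, then shift every letter 5 places backward in the alphabet (wrapping around).
On "iatgwpjdipntu": the first step gives "atgwpjdipntu", and the second then gives "vobrkeydkiop".

vobrkeydkiop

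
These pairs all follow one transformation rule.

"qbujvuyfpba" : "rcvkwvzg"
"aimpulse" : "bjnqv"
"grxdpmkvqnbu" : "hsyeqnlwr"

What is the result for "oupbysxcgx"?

In each case the input is transformed by: delete the last 3 characters, then shift every letter 1 place forward in the alphabet (wrapping around).
For "oupbysxcgx" the result is "pvqczty".

pvqczty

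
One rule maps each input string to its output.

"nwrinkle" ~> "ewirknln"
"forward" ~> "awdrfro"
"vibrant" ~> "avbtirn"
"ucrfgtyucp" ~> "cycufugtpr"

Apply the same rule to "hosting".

The transformation: sort the characters into alphabetical order, then take characters alternately from the front and the back (1st, last, 2nd, 2nd-last, ...).
Applying both steps to "hosting": "ghinost", then "gthsion".

gthsion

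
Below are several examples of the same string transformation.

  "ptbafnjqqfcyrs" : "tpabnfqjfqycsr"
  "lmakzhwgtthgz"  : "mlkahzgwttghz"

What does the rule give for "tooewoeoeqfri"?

oteoowoeqerfi

The pattern: swap each adjacent pair of characters (1↔2, 3↔4, ...).
Doing the same to "tooewoeoeqfri": "oteoowoeqerfi".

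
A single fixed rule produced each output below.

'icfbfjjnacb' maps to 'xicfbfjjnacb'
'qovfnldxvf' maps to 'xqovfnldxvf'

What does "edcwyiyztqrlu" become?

Rule — prepend "x".
On "edcwyiyztqrlu" that produces "xedcwyiyztqrlu".

xedcwyiyztqrlu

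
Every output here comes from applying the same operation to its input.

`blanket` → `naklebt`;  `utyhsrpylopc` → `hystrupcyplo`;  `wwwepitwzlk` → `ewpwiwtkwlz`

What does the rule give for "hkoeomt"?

eookmht

In each case the input is transformed by: move the first 3 characters to the end (rotate left by 3), then take characters alternately from the front and the back (1st, last, 2nd, 2nd-last, ...).
So "hkoeomt" becomes "eookmht".
(Check on "blanket": → "nketbla" → "naklebt" ✓)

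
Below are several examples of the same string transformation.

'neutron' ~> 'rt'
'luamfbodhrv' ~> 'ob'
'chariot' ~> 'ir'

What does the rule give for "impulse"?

lu

The rule is to take characters alternately from the front and the back (1st, last, 2nd, 2nd-last, ...), then keep only the last 2 characters.
Applying that to "impulse" gives "lu".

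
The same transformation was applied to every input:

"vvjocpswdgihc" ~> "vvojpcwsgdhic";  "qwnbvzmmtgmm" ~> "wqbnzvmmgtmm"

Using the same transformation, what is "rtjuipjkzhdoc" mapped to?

trujpikjhzodc

Rule — swap each adjacent pair of characters (1↔2, 3↔4, ...).
For "rtjuipjkzhdoc" the result is "trujpikjhzodc".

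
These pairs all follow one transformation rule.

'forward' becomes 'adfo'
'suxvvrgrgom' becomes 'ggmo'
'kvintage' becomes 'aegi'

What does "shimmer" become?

The transformation: sort the characters into alphabetical order, then keep only the first 4 characters.
For "shimmer", step one produces "ehimmrs"; step two turns that into "ehim".

ehim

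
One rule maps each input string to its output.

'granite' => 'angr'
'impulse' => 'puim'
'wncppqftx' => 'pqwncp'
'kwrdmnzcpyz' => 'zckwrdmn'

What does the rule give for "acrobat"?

roac

Looking at the pairs, the operation is to delete the last 3 characters, then move the last 2 characters to the front (rotate right by 2).
For "acrobat", step one produces "acro"; step two turns that into "roac".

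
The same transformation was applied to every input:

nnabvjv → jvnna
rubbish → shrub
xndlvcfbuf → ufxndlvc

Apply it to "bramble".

lebra

The rule is to move the last 2 characters to the front (rotate right by 2), then delete the last 2 characters.
For "bramble", step one produces "lebramb"; step two turns that into "lebra".
(Check on "rubbish": → "shrubbi" → "shrub" ✓)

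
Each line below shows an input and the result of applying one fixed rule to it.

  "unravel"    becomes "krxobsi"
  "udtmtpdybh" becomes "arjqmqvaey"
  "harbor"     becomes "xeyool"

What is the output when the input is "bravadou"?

Rule — swap each adjacent pair of characters (1↔2, 3↔4, ...), then shift every letter 3 places backward in the alphabet (wrapping around).
Applying both steps to "bravadou": "rbvadauo", then "oysxaxrl".

oysxaxrl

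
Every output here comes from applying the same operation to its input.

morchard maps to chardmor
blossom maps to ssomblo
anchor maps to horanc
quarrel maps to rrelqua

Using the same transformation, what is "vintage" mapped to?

tagevin

The rule is to move the first 3 characters to the end (rotate left by 3).
So "vintage" becomes "tagevin".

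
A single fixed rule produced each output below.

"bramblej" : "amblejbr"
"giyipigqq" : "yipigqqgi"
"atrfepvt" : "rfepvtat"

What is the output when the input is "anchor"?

The pattern: move the first 2 characters to the end (rotate left by 2).
On "anchor" that produces "choran".

choran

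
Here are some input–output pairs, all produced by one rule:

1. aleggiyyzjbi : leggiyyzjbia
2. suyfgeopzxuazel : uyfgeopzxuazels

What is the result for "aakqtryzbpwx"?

Looking at the pairs, the operation is to move the first character to the end.
So "aakqtryzbpwx" becomes "akqtryzbpwxa".

akqtryzbpwxa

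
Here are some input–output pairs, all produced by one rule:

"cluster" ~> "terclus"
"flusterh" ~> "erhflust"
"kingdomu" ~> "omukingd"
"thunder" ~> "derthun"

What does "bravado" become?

adobrav

In each case the input is transformed by: move the last 3 characters to the front (rotate right by 3).
Doing the same to "bravado": "adobrav".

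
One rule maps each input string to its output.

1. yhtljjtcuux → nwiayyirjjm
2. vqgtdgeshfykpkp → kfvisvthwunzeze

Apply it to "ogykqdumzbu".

Rule — shift every letter 11 places backward in the alphabet (wrapping around).
"ogykqdumzbu" → "dvnzfsjboqj".

dvnzfsjboqj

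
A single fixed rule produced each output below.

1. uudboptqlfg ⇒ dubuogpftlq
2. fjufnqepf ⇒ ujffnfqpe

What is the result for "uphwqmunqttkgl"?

hpwuqlmgukntqt

Rule — move the first 2 characters to the end (rotate left by 2), then take characters alternately from the front and the back (1st, last, 2nd, 2nd-last, ...).
Starting from "uphwqmunqttkgl": after the first operation, "hwqmunqttkglup"; after the second, "hpwuqlmgukntqt".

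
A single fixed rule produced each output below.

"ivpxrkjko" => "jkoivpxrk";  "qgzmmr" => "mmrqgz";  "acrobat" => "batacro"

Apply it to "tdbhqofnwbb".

wbbtdbhqofn

The pattern: move the last 3 characters to the front (rotate right by 3).
So "tdbhqofnwbb" becomes "wbbtdbhqofn".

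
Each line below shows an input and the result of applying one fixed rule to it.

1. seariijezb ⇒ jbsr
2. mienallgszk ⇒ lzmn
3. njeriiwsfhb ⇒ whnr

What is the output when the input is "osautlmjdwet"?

What's happening: keep one character in every 3, starting at position 1 (positions 1st, 4th, 7th, ...), then swap the front and back halves of the string.
"osautlmjdwet" → "oumw" → "mwou".

mwou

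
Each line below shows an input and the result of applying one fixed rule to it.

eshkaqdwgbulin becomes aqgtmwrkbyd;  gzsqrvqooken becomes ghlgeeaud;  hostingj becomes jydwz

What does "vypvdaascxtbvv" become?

ltqqisnjrll

In each case the input is transformed by: shift every letter 10 places backward in the alphabet (wrapping around), then delete the first 3 characters.
For "vypvdaascxtbvv", step one produces "lofltqqisnjrll"; step two turns that into "ltqqisnjrll".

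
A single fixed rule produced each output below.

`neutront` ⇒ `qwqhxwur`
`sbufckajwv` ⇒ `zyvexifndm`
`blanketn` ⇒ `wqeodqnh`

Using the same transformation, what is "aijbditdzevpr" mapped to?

What's happening: shift every letter 3 places forward in the alphabet (wrapping around), then move the last 2 characters to the front (rotate right by 2).
On "aijbditdzevpr": the first step gives "dlmeglwgchysu", and the second then gives "sudlmeglwgchy".

sudlmeglwgchy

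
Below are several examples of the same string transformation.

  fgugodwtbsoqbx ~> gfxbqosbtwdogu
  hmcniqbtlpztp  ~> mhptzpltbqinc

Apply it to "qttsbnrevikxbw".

The transformation: reverse the string, then move the last 2 characters to the front (rotate right by 2).
Working it through for "qttsbnrevikxbw": intermediate "wbxkivernbsttq", final "tqwbxkivernbst".

tqwbxkivernbst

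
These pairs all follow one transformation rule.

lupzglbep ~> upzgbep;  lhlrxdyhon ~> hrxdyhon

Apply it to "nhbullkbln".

The transformation: remove every "l".
For "nhbullkbln" the result is "nhbukbn".

nhbukbn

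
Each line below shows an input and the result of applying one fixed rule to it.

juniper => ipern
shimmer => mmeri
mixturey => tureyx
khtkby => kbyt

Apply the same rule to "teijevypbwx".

Looking at the pairs, the operation is to delete the first 2 characters, then move the first character to the end.
Working it through for "teijevypbwx": intermediate "ijevypbwx", final "jevypbwxi".

jevypbwxi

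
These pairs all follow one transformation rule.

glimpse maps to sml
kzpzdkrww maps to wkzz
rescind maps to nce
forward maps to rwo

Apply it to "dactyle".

In each case the input is transformed by: keep every other character starting from the second (positions 2nd, 4th, 6th, ...), then reverse the string.
Applying both steps to "dactyle": "atl", then "lta".

lta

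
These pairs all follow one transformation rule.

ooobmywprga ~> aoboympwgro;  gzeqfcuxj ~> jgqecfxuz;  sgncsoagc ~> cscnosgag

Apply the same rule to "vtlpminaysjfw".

The transformation: swap each adjacent pair of characters (1↔2, 3↔4, ...), then swap the first and last characters.
Applying that to "vtlpminaysjfw" gives "wvplimansyfjt".

wvplimansyfjt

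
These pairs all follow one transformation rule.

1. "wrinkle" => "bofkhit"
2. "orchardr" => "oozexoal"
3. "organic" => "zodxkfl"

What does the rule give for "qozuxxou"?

rlwruuln

What's happening: swap the first and last characters, then shift every letter 3 places backward in the alphabet (wrapping around).
On "qozuxxou": the first step gives "uozuxxoq", and the second then gives "rlwruuln".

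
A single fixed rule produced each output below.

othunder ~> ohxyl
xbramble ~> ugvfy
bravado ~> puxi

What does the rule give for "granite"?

What's happening: delete the first 3 characters, then shift every letter 6 places backward in the alphabet (wrapping around).
Starting from "granite": after the first operation, "nite"; after the second, "hcny".

hcny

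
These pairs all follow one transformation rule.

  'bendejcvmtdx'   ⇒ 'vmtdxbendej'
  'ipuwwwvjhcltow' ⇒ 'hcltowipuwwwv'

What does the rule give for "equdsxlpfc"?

lpfcequds

The transformation: swap the front and back halves of the string, then delete the first character.
On "equdsxlpfc": the first step gives "xlpfcequds", and the second then gives "lpfcequds".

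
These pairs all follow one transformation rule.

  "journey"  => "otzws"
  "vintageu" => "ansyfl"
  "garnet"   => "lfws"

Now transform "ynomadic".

dstrfi

What's happening: shift every letter 5 places forward in the alphabet (wrapping around), then delete the last 2 characters.
Applying both steps to "ynomadic": "dstrfinh", then "dstrfi".
(Check on "garnet": → "lfwsjy" → "lfws" ✓)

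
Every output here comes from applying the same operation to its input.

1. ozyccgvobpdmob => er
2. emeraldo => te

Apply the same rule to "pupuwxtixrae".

Rule — shift every letter 10 places backward in the alphabet (wrapping around), then keep only the last 2 characters.
On "pupuwxtixrae": the first step gives "fkfkmnjynhqu", and the second then gives "qu".

qu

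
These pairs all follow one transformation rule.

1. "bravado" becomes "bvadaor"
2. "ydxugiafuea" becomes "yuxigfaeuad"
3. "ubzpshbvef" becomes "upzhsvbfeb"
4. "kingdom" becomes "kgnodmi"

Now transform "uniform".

ufiromn

In each case the input is transformed by: swap each adjacent pair of characters (1↔2, 3↔4, ...), then move the first character to the end.
So "uniform" becomes "ufiromn".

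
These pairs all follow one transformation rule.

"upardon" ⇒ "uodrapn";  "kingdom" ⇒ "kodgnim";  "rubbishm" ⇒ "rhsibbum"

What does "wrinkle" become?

wlknire

Each output is the input with this applied: swap the first and last characters, then reverse the string.
On "wrinkle": the first step gives "erinklw", and the second then gives "wlknire".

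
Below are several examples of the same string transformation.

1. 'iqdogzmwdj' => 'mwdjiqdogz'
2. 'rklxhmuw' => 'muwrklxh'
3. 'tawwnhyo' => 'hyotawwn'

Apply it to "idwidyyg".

Each output is the input with this applied: swap the front and back halves of the string, then move the first character to the end.
"idwidyyg" → "yygidwid".

yygidwid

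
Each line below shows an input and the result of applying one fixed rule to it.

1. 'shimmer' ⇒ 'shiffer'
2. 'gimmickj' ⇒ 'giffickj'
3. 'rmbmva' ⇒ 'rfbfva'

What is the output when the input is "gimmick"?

Each output is the input with this applied: replace every "m" with "f".
On "gimmick" that produces "giffick".

giffick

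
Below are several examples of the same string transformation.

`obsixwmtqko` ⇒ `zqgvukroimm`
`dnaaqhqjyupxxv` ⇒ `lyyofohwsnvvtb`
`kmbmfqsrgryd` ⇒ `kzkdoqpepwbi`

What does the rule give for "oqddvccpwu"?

obbtaanusm

Each output is the input with this applied: move the first character to the end, then shift every letter 2 places backward in the alphabet (wrapping around).
Applying both steps to "oqddvccpwu": "qddvccpwuo", then "obbtaanusm".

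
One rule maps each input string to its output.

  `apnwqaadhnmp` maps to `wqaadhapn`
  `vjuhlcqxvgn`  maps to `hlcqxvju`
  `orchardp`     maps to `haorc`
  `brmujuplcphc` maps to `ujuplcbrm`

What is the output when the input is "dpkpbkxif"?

Looking at the pairs, the operation is to delete the last 3 characters, then move the first 3 characters to the end (rotate left by 3).
"dpkpbkxif" → "dpkpbk" → "pbkdpk".

pbkdpk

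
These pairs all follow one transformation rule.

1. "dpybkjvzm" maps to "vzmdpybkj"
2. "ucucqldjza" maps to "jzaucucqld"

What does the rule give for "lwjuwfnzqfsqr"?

sqrlwjuwfnzqf

Rule — move the last 3 characters to the front (rotate right by 3).
"lwjuwfnzqfsqr" → "sqrlwjuwfnzqf".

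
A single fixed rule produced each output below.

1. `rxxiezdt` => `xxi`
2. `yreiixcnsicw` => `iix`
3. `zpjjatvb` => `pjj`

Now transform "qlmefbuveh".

mef

Each output is the input with this applied: swap the front and back halves of the string, then keep only the last 3 characters.
Applying both steps to "qlmefbuveh": "buvehqlmef", then "mef".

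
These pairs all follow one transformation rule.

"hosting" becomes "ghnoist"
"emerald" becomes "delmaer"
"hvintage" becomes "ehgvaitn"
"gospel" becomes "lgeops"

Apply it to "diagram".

mdairag

Rule — reverse the string, then take characters alternately from the front and the back (1st, last, 2nd, 2nd-last, ...).
On "diagram": the first step gives "margaid", and the second then gives "mdairag".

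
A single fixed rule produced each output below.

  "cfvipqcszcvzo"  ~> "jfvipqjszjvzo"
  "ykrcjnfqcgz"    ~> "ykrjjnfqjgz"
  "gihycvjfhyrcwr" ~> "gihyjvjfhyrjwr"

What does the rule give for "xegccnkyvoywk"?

Looking at the pairs, the operation is to replace every "c" with "j".
Doing the same to "xegccnkyvoywk": "xegjjnkyvoywk".

xegjjnkyvoywk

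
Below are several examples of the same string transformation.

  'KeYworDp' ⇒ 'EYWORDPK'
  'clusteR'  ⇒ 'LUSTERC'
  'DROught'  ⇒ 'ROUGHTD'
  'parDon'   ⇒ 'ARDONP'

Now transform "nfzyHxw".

FZYHXWN

Each output is the input with this applied: move the first character to the end, then convert every letter to uppercase.
Applying both steps to "nfzyHxw": "fzyHxwn", then "FZYHXWN".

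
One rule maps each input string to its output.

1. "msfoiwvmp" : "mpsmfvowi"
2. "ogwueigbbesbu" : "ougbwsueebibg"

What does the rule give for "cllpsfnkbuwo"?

Rule — take characters alternately from the front and the back (1st, last, 2nd, 2nd-last, ...).
For "cllpsfnkbuwo" the result is "colwlupbskfn".

colwlupbskfn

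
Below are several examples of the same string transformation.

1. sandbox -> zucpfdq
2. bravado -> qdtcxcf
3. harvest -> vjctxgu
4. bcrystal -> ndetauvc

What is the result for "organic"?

eqticpk

Rule — move the last character to the front, then shift every letter 2 places forward in the alphabet (wrapping around).
For "organic", step one produces "corgani"; step two turns that into "eqticpk".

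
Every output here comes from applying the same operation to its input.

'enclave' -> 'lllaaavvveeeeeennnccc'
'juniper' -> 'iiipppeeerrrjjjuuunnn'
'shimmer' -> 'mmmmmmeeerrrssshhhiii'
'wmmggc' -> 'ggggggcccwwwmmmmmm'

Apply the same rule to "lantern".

What's happening: move the first 3 characters to the end (rotate left by 3), then repeat every character 3 times.
Starting from "lantern": after the first operation, "ternlan"; after the second, "ttteeerrrnnnlllaaannn".

ttteeerrrnnnlllaaannn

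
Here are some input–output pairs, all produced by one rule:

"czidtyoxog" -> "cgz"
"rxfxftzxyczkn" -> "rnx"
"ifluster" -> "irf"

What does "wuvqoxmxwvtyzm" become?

Rule — take characters alternately from the front and the back (1st, last, 2nd, 2nd-last, ...), then keep only the first 3 characters.
Working it through for "wuvqoxmxwvtyzm": intermediate "wmuzvyqtovxwmx", final "wmu".

wmu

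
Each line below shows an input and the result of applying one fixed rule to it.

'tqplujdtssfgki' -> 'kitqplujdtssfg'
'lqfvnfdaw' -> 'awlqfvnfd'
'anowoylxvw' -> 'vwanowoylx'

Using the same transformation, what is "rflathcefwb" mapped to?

wbrflathcef

The pattern: move the last 2 characters to the front (rotate right by 2).
For "rflathcefwb" the result is "wbrflathcef".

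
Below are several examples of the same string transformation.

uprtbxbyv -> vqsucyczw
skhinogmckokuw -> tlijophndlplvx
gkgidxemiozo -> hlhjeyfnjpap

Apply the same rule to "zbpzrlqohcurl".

acqasmrpidvsm

Looking at the pairs, the operation is to shift every letter 1 place forward in the alphabet (wrapping around).
For "zbpzrlqohcurl" the result is "acqasmrpidvsm".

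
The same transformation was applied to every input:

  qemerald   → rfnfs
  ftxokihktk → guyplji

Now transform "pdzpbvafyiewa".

The rule is to shift every letter 1 place forward in the alphabet (wrapping around), then delete the last 3 characters.
Applying both steps to "pdzpbvafyiewa": "qeaqcwbgzjfxb", then "qeaqcwbgzj".

qeaqcwbgzj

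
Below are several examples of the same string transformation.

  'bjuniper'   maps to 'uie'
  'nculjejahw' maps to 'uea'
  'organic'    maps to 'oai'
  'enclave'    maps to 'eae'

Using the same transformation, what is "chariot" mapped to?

The rule is to keep only the vowels.
So "chariot" becomes "aio".

aio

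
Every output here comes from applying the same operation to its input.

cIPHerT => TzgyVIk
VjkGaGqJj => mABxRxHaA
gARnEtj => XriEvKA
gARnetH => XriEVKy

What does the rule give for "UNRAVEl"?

Each output is the input with this applied: flip the case of every letter, then shift every letter 9 places backward in the alphabet (wrapping around).
Applying both steps to "UNRAVEl": "unraveL", then "leirmvC".

leirmvC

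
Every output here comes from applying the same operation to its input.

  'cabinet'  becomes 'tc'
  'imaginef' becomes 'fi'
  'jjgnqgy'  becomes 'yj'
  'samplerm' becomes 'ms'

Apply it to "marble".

In each case the input is transformed by: move the first character to the end, then keep only the last 2 characters.
Starting from "marble": after the first operation, "arblem"; after the second, "em".

em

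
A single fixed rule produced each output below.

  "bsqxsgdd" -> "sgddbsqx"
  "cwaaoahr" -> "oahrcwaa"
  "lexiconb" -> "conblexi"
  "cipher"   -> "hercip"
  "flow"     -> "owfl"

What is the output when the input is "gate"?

tega

The rule is to swap the front and back halves of the string.
So "gate" becomes "tega".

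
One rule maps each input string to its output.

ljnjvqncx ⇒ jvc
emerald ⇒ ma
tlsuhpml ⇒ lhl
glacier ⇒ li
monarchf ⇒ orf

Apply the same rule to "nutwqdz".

Each output is the input with this applied: keep one character in every 3, starting at position 2 (positions 2nd, 5th, 8th, ...).
Doing the same to "nutwqdz": "uq".

uq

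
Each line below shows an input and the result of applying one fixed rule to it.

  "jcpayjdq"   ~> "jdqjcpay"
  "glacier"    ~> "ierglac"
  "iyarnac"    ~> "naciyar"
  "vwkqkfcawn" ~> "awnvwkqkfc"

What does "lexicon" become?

Each output is the input with this applied: move the last 3 characters to the front (rotate right by 3).
Doing the same to "lexicon": "conlexi".

conlexi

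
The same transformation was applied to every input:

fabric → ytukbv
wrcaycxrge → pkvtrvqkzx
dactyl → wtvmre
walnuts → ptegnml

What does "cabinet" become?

In each case the input is transformed by: shift every letter 7 places backward in the alphabet (wrapping around).
"cabinet" → "vtubgxm".

vtubgxm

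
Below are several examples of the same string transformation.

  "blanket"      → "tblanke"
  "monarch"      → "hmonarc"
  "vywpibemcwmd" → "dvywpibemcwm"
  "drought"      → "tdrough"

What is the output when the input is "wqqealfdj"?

jwqqealfd

The transformation: move the last character to the front.
So "wqqealfdj" becomes "jwqqealfd".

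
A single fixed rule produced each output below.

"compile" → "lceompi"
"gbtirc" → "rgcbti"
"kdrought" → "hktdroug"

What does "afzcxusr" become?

The rule is to swap the first and last characters, then move the last 2 characters to the front (rotate right by 2).
On "afzcxusr": the first step gives "rfzcxusa", and the second then gives "sarfzcxu".

sarfzcxu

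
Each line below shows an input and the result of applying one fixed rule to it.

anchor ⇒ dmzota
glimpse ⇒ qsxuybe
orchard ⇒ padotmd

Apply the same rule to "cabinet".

In each case the input is transformed by: shift every letter 12 places forward in the alphabet (wrapping around), then move the last character to the front.
"cabinet" → "omnuzqf" → "fomnuzq".

fomnuzq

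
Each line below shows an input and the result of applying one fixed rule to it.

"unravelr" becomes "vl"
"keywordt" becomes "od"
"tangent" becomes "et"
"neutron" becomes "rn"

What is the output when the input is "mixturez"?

The rule is to keep every other character starting from the first (positions 1st, 3rd, 5th, ...), then keep only the last 2 characters.
Applying both steps to "mixturez": "mxue", then "ue".
(Check on "neutron": → "nurn" → "rn" ✓)

ue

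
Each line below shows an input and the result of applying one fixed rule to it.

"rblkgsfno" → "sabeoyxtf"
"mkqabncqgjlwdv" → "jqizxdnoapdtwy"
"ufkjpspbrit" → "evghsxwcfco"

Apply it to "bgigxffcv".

What's happening: move the last 3 characters to the front (rotate right by 3), then shift every letter 13 places forward in the alphabet (wrapping around) — i.e. ROT13.
Starting from "bgigxffcv": after the first operation, "fcvbgigxf"; after the second, "spiotvtks".

spiotvtks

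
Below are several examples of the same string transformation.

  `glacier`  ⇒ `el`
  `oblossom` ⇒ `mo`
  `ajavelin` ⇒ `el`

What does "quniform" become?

Rule — sort the characters into alphabetical order, then keep one character in every 3, starting at position 3 (positions 3rd, 6th, 9th, ...).
"quniform" → "fimnoqru" → "mq".

mq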